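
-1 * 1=-1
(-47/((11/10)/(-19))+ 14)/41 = 20.14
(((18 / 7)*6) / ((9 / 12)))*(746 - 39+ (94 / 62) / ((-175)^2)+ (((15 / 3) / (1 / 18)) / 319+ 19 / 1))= 31673521798992 / 2119954375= 14940.66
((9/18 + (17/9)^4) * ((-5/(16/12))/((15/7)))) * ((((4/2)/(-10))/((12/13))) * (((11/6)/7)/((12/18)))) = 24825229/12597120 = 1.97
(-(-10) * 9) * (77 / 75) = 92.40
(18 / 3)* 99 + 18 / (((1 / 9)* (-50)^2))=742581 / 1250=594.06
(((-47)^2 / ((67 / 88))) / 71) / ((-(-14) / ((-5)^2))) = 2429900 / 33299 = 72.97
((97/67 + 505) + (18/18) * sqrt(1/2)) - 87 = sqrt(2)/2 + 28103/67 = 420.15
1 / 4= 0.25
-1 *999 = -999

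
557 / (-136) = -557 / 136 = -4.10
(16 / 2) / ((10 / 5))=4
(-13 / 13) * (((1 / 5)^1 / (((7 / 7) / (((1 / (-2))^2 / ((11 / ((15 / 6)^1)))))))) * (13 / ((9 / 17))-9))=-35 / 198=-0.18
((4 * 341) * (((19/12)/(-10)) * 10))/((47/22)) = -142538/141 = -1010.91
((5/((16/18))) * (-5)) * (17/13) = -3825/104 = -36.78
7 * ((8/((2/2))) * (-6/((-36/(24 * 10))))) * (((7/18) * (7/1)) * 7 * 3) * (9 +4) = 4994080/3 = 1664693.33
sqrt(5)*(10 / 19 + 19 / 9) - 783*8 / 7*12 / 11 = -75168 / 77 + 451*sqrt(5) / 171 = -970.31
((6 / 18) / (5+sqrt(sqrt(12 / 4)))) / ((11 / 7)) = -175*3^(1 / 4) / 20526 - 7*3^(3 / 4) / 20526+35*sqrt(3) / 20526+875 / 20526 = 0.03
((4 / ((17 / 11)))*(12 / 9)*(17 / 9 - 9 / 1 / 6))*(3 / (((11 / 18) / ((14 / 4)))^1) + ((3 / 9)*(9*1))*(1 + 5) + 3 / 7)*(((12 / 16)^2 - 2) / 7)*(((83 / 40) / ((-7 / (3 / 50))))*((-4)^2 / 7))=872413 / 2186625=0.40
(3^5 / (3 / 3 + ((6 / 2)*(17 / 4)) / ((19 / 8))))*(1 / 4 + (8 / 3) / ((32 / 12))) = 47.70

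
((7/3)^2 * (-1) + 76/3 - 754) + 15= -6472/9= -719.11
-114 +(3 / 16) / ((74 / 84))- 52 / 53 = -1800485 / 15688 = -114.77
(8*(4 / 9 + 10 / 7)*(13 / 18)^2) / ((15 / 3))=39884 / 25515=1.56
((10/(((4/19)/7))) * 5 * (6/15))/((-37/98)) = -65170/37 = -1761.35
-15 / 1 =-15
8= 8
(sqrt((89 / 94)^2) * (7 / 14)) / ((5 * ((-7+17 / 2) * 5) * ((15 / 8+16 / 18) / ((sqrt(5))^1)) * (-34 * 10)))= -267 * sqrt(5) / 19875125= -0.00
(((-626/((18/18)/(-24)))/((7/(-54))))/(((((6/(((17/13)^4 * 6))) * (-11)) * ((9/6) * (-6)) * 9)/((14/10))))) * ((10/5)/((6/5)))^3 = -20913658400/8482617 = -2465.47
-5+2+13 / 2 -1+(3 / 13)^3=11039 / 4394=2.51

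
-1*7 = -7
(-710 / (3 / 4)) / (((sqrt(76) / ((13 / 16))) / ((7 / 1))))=-32305 * sqrt(19) / 228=-617.61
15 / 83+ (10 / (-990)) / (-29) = 43148 / 238293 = 0.18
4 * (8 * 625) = 20000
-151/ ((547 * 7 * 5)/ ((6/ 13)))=-906/ 248885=-0.00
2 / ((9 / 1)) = 2 / 9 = 0.22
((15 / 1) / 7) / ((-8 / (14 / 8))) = -15 / 32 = -0.47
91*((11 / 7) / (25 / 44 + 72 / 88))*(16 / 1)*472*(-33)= -1568067072 / 61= -25706017.57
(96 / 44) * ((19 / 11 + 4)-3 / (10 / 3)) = 6372 / 605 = 10.53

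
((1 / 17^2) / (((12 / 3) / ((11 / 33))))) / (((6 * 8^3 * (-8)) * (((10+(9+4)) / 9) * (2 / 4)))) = -1 / 108904448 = -0.00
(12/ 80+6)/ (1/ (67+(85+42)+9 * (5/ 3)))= 25707/ 20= 1285.35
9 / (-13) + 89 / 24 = 941 / 312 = 3.02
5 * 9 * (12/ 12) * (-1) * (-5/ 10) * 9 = 405/ 2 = 202.50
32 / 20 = 8 / 5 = 1.60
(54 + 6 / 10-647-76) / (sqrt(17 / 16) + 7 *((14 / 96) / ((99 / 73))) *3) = -18935665056 / 50645285 + 2096316288 *sqrt(17) / 50645285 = -203.22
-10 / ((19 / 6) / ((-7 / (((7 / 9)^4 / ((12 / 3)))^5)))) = 746966965804457705533440 / 216579008522089717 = 3448935.20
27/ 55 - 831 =-45678/ 55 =-830.51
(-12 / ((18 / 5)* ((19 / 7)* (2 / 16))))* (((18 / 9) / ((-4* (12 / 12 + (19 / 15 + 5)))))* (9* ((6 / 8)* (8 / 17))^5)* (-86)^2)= 724642329600 / 2940523847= 246.43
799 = 799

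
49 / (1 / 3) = 147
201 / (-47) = -4.28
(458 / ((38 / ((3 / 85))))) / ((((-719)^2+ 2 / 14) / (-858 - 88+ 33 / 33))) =-908901 / 1168849144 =-0.00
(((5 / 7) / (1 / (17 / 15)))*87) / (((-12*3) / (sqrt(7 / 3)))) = -493*sqrt(21) / 756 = -2.99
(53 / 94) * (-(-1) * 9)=5.07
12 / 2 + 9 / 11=75 / 11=6.82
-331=-331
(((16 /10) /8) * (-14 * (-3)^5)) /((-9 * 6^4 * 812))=-1 /13920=-0.00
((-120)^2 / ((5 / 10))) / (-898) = -14400 / 449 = -32.07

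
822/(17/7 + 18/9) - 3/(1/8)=5010/31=161.61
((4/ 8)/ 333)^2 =1/ 443556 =0.00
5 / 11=0.45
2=2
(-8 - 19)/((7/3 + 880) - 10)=-81/2617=-0.03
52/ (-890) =-0.06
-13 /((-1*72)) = 13 /72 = 0.18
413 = 413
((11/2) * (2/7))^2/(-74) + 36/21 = 6095/3626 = 1.68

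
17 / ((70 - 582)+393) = -1 / 7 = -0.14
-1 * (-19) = 19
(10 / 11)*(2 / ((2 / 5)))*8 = 400 / 11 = 36.36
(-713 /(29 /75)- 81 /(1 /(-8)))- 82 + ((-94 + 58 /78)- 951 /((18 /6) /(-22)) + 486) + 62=6956530 /1131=6150.78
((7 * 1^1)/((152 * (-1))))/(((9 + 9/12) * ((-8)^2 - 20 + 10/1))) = -7/80028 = -0.00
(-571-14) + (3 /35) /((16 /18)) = -163773 /280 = -584.90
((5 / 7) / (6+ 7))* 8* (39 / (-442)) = -60 / 1547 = -0.04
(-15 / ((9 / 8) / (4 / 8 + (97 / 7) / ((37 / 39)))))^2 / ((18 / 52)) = 117197.27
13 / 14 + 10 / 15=67 / 42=1.60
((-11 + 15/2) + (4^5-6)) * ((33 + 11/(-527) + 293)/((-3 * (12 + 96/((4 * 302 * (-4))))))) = -52633154789/5720058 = -9201.51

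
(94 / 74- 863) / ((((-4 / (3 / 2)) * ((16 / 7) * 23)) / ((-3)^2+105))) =9541287 / 13616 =700.74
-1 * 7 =-7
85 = 85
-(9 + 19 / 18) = -181 / 18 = -10.06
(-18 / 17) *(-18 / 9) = 36 / 17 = 2.12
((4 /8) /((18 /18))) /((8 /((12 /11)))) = 3 /44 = 0.07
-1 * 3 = -3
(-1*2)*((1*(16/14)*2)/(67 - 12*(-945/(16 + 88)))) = -832/32039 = -0.03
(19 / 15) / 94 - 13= -18311 / 1410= -12.99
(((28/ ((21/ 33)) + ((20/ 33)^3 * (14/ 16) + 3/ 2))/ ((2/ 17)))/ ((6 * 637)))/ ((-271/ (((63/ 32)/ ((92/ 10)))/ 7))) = -39880385/ 3478796665344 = -0.00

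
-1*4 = -4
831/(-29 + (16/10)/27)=-28.71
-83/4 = -20.75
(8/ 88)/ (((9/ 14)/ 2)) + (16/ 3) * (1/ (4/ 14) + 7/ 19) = 39340/ 1881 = 20.91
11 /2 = 5.50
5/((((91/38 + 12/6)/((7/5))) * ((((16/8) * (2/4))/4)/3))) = 3192/167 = 19.11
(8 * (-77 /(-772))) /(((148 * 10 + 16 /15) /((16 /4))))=1155 /535961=0.00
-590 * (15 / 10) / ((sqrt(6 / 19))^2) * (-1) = 5605 / 2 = 2802.50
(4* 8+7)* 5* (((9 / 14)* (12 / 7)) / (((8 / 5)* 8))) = 26325 / 1568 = 16.79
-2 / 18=-1 / 9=-0.11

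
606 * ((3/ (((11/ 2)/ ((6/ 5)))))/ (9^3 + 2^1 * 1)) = 21816/ 40205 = 0.54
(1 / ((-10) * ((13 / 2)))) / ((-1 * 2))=1 / 130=0.01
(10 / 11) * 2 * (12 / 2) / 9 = 40 / 33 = 1.21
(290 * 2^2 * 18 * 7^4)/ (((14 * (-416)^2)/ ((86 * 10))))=96237225/ 5408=17795.34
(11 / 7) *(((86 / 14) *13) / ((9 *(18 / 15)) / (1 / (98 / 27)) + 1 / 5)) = 30745 / 9653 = 3.19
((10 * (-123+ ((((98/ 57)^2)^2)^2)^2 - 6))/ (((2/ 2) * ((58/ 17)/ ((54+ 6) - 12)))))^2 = 9265630820539046804934815948572964940834427159258908245228194059270400/ 14406181030024356391358871026802158858794917058722394307649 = 643170511409.53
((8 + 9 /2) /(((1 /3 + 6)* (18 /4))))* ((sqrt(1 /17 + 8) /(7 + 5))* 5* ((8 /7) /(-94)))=-125* sqrt(2329) /956403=-0.01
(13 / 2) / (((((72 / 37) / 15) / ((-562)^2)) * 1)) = 189901205 / 12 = 15825100.42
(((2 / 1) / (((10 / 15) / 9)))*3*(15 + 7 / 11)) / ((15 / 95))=88236 / 11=8021.45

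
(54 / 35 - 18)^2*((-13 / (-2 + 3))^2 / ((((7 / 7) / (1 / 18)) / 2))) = 5085.73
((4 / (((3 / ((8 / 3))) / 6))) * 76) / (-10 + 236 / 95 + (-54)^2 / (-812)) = -93802240 / 642591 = -145.98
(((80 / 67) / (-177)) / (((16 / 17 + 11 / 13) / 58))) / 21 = -205088 / 19674081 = -0.01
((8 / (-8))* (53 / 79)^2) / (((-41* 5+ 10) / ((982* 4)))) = 11033752 / 1216995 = 9.07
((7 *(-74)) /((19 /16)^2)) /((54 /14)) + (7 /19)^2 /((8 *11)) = -81685205 /857736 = -95.23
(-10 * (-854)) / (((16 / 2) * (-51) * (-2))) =2135 / 204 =10.47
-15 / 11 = -1.36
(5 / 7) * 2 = 10 / 7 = 1.43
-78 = -78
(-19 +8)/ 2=-11/ 2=-5.50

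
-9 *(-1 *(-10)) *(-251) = 22590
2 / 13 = 0.15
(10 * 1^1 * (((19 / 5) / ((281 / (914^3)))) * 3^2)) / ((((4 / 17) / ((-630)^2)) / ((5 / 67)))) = 2202443248573638000 / 18827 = 116983228797664.95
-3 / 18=-0.17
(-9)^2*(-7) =-567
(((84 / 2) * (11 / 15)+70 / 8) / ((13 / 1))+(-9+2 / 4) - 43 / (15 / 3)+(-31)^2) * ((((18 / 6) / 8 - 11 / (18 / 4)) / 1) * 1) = -7336909 / 3744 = -1959.64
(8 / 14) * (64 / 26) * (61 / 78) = 1.10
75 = 75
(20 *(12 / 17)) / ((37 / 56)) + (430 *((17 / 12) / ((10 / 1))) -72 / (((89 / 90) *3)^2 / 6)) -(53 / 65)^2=8218277245003 / 252603066300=32.53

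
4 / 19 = 0.21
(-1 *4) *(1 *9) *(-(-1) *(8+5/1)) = -468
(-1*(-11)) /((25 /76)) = 836 /25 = 33.44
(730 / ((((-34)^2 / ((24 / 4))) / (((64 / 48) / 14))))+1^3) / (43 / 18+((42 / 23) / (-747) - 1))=0.98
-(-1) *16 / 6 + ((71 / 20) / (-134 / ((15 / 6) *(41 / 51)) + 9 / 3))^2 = 7278055105 / 2726092944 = 2.67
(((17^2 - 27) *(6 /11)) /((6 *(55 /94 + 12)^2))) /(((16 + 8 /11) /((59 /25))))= 17073361 /804706175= 0.02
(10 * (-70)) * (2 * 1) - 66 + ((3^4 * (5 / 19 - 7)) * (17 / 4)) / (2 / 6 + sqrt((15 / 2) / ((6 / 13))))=-15654406 / 11039 - 793152 * sqrt(65) / 11039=-1997.37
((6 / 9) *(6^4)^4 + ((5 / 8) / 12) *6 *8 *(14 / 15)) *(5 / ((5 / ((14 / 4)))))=39495538704433 / 6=6582589784072.17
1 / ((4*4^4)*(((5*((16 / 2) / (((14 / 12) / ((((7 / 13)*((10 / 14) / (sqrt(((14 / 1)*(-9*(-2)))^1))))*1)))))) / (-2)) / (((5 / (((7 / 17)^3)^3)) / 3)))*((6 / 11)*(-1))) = 16958066339071*sqrt(7) / 2125136240640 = 21.11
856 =856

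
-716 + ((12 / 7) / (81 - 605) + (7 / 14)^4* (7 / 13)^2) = -1775333867 / 2479568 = -715.99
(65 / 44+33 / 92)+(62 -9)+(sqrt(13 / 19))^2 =533771 / 9614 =55.52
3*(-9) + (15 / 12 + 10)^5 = 184500477 / 1024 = 180176.25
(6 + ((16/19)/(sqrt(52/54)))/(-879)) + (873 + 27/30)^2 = 76370721/100 -8 * sqrt(78)/72371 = 763707.21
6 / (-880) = -3 / 440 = -0.01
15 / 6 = 5 / 2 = 2.50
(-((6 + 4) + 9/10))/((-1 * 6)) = 109/60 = 1.82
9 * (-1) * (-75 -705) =7020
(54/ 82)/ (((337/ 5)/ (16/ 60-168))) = -22644/ 13817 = -1.64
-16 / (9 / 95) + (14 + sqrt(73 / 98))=-154.03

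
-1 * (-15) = 15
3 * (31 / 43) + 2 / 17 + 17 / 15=37432 / 10965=3.41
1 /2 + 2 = 5 /2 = 2.50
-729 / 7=-104.14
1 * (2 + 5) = 7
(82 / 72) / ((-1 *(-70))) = 41 / 2520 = 0.02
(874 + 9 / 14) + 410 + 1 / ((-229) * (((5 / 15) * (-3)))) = 4118579 / 3206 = 1284.65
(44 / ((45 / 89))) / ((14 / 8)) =49.73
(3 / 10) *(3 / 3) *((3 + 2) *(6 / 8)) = 9 / 8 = 1.12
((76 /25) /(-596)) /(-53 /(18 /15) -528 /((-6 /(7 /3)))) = -114 /3602075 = -0.00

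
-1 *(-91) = 91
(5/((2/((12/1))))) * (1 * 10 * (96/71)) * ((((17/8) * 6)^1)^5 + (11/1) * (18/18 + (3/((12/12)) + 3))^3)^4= 5466161253367921204194902.00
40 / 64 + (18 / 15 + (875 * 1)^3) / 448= 1495361.96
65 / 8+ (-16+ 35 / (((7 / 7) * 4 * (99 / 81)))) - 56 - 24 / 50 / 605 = -6862721 / 121000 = -56.72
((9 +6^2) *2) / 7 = 90 / 7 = 12.86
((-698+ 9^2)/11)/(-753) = 617/8283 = 0.07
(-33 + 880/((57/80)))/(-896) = -68519/51072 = -1.34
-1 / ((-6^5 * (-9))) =-1 / 69984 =-0.00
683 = 683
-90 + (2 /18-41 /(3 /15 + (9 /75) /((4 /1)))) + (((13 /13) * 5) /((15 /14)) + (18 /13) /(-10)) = -3547028 /13455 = -263.62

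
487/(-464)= -487/464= -1.05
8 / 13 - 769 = -9989 / 13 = -768.38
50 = 50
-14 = -14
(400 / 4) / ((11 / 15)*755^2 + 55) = 15 / 62711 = 0.00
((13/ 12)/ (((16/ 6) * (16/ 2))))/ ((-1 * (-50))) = 13/ 12800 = 0.00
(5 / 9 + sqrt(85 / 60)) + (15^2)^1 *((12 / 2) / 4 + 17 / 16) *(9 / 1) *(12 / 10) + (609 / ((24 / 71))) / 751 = 6231.02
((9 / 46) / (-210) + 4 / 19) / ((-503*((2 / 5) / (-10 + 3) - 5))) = 12823 / 155626188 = 0.00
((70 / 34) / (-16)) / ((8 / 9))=-315 / 2176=-0.14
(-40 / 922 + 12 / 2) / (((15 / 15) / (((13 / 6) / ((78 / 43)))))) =59039 / 8298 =7.11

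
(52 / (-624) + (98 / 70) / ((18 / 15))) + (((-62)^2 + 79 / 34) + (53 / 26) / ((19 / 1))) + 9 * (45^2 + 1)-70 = 1109116175 / 50388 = 22011.51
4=4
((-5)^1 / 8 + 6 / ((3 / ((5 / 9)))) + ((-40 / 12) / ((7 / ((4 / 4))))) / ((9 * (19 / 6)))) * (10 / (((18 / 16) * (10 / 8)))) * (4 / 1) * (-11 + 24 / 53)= -80406560 / 570969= -140.82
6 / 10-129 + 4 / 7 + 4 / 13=-58022 / 455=-127.52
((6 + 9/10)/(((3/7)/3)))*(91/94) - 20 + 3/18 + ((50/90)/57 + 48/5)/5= 69553307/2411100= 28.85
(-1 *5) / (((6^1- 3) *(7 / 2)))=-10 / 21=-0.48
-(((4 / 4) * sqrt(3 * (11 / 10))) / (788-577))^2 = -33 / 445210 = -0.00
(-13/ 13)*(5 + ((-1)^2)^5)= -6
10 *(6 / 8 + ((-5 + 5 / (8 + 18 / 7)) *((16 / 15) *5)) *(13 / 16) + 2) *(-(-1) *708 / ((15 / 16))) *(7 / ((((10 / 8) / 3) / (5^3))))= -267498983.78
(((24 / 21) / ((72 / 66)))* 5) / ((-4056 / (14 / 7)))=-55 / 21294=-0.00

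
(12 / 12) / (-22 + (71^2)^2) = 1 / 25411659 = 0.00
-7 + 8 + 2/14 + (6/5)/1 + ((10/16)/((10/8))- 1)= 129/70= 1.84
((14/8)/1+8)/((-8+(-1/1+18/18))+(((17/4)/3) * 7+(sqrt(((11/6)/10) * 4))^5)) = 227053125/42057559 - 4247100 * sqrt(165)/42057559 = 4.10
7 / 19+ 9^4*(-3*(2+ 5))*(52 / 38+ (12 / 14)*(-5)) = 401947.95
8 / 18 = 4 / 9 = 0.44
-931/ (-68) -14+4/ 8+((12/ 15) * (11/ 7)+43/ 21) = 24961/ 7140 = 3.50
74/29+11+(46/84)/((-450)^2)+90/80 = 904985323/61661250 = 14.68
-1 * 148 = -148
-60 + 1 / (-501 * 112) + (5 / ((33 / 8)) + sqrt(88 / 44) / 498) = -12095257 / 205744 + sqrt(2) / 498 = -58.79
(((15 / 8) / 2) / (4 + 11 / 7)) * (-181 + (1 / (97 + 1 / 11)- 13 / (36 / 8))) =-1586165 / 51264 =-30.94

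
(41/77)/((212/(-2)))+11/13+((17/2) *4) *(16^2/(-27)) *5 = -4615323397/2864862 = -1611.01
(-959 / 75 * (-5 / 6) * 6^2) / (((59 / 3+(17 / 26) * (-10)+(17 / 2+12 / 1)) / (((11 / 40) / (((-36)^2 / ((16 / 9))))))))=137137 / 31869450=0.00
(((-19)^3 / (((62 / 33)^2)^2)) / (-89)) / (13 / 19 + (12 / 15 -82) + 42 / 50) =-0.08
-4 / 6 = -2 / 3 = -0.67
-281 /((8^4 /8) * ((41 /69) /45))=-872505 /20992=-41.56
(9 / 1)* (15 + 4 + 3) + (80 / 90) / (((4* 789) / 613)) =1407224 / 7101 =198.17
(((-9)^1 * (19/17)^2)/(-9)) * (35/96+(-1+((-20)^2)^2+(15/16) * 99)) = 199976.73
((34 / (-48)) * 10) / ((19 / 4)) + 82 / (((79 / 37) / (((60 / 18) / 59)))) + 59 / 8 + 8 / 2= 25618807 / 2125416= 12.05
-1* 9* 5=-45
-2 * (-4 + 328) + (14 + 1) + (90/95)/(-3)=-12033/19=-633.32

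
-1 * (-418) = 418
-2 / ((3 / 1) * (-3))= 2 / 9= 0.22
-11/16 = -0.69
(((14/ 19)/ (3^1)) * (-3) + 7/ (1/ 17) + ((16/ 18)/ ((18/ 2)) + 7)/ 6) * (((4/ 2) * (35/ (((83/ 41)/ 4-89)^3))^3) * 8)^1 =-32467681075846831387296661504000/ 131878692253932112714168650527838635443641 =-0.00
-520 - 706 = -1226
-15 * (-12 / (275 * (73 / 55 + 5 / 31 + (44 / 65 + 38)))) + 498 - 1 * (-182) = 50449729 / 74189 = 680.02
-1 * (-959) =959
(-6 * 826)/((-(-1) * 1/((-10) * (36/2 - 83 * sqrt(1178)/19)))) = 892080 - 4113480 * sqrt(1178)/19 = -6538597.87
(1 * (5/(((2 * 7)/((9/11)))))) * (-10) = -225/77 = -2.92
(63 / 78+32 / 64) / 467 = 0.00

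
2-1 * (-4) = 6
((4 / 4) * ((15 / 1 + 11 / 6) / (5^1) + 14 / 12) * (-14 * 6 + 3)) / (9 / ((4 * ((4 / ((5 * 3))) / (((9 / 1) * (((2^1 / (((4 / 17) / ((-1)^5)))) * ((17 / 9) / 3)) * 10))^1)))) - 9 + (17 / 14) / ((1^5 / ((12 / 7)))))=0.09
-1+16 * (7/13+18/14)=2565/91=28.19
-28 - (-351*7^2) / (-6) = -5789 / 2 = -2894.50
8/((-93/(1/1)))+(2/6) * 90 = 2782/93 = 29.91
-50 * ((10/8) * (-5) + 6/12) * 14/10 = 805/2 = 402.50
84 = 84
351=351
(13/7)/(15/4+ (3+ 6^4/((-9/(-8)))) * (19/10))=0.00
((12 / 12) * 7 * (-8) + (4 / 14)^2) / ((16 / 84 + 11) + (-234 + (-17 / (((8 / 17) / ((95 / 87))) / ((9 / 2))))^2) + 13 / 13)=-1769733120 / 990227062699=-0.00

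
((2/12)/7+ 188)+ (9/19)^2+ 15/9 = 189.91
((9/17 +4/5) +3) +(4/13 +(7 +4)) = 17279/1105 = 15.64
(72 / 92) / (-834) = -3 / 3197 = -0.00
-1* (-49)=49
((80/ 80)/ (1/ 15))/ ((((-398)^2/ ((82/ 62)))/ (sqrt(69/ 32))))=615 * sqrt(138)/ 39284192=0.00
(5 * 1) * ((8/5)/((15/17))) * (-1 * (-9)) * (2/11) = 816/55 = 14.84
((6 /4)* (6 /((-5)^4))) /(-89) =-9 /55625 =-0.00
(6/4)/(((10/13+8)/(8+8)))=52/19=2.74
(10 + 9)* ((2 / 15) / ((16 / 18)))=57 / 20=2.85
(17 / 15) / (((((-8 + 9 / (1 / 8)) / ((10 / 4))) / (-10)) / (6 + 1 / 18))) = -9265 / 3456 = -2.68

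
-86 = -86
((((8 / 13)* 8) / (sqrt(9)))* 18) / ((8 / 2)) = 96 / 13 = 7.38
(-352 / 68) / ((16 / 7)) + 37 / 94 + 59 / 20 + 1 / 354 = 3059647 / 2828460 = 1.08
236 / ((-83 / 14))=-3304 / 83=-39.81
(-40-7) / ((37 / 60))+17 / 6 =-16291 / 222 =-73.38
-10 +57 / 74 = -683 / 74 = -9.23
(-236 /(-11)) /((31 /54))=12744 /341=37.37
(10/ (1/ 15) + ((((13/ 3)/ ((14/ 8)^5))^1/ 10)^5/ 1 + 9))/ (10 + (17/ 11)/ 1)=1781136096510959354842267725661/ 129333495848280065011890084375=13.77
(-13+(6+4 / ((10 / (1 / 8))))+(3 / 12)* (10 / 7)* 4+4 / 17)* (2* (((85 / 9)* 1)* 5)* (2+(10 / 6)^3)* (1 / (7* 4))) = -11259995 / 95256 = -118.21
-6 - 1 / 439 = -2635 / 439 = -6.00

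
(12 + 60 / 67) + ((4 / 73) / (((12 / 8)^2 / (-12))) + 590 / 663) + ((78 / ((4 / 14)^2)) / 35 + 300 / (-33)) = 3769406593 / 118900210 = 31.70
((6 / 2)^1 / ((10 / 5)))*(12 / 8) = 2.25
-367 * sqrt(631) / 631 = -14.61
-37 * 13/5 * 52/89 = -25012/445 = -56.21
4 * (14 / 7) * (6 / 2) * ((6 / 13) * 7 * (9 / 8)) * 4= 4536 / 13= 348.92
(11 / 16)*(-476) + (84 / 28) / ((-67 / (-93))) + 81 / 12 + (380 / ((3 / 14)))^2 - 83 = 3792040001 / 1206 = 3144311.78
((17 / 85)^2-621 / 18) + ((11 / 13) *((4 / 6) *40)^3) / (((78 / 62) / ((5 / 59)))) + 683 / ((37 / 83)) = 3852733818049 / 1494154350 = 2578.54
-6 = -6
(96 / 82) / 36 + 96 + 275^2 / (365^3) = 4595143219 / 47849091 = 96.03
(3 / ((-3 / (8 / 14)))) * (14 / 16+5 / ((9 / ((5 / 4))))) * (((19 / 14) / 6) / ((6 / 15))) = -10735 / 21168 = -0.51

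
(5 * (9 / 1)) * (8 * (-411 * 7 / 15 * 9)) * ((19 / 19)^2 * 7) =-4350024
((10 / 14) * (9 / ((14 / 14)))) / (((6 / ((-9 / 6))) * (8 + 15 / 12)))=-45 / 259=-0.17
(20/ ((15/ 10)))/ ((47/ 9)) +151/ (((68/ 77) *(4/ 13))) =558.26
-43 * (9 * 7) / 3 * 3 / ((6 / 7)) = -6321 / 2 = -3160.50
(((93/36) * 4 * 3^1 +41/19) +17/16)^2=108222409/92416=1171.04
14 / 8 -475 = -1893 / 4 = -473.25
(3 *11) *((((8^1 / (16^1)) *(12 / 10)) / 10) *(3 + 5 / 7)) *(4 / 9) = 572 / 175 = 3.27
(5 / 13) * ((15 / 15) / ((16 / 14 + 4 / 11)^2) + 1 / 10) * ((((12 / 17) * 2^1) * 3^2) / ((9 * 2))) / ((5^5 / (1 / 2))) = 109119 / 4646525000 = 0.00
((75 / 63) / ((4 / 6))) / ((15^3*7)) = 0.00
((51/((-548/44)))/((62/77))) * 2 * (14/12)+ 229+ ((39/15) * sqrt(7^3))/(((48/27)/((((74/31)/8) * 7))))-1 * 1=212121 * sqrt(7)/9920+ 1835839/8494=272.71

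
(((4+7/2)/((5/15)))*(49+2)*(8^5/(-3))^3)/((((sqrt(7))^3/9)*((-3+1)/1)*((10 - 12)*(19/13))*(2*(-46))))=10934643138232320*sqrt(7)/21413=1351064606500.80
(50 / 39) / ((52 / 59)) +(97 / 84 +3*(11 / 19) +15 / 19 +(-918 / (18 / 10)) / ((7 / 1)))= -18266095 / 269724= -67.72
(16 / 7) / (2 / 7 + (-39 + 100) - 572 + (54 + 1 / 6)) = -96 / 19175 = -0.01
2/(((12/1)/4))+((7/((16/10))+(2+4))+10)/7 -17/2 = -827/168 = -4.92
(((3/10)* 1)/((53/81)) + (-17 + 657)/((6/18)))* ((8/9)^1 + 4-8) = -4749934/795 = -5974.76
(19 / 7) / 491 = 19 / 3437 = 0.01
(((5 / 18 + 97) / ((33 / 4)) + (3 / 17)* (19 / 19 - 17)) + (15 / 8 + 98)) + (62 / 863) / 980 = 929548174201 / 8540282520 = 108.84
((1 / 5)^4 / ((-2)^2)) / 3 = 1 / 7500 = 0.00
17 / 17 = 1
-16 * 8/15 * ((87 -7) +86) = -21248/15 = -1416.53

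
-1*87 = -87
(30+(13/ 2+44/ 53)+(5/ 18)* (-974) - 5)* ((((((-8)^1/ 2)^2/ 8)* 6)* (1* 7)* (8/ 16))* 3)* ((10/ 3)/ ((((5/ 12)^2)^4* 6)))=-76004950081536/ 4140625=-18355912.47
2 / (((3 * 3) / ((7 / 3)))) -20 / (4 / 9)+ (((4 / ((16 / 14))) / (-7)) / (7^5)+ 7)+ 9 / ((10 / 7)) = -70749134 / 2268945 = -31.18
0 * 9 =0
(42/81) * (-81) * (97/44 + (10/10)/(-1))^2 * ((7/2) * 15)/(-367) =6193845/710512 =8.72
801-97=704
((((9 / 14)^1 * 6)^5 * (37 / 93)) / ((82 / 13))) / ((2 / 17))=39110337513 / 85446788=457.72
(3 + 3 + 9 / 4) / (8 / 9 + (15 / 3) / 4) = 27 / 7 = 3.86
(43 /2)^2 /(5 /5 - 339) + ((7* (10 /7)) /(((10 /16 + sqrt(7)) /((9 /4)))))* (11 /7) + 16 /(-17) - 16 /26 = -47394161 /7561736 + 1760* sqrt(7) /329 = 7.89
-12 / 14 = -6 / 7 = -0.86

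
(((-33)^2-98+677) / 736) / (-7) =-417 / 1288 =-0.32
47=47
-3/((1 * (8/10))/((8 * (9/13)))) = -270/13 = -20.77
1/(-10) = -1/10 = -0.10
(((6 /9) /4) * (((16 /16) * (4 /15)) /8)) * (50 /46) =5 /828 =0.01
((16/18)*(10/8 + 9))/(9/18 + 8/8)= 164/27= 6.07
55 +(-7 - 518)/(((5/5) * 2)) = -415/2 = -207.50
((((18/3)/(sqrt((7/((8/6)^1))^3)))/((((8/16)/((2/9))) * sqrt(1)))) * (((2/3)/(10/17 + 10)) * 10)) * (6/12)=544 * sqrt(21)/35721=0.07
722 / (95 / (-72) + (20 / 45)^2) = -467856 / 727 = -643.54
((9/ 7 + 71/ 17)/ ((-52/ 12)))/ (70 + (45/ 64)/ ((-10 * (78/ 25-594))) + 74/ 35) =-472704000/ 27043755601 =-0.02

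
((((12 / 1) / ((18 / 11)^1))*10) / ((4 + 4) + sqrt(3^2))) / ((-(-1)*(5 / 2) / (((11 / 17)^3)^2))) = 14172488 / 72412707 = 0.20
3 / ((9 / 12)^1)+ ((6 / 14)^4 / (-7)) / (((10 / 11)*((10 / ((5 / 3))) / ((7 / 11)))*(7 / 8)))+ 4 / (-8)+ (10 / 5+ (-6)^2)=41.50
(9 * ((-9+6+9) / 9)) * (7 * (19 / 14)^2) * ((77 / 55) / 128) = 0.85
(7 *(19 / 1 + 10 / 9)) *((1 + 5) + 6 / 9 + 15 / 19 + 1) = 1190.44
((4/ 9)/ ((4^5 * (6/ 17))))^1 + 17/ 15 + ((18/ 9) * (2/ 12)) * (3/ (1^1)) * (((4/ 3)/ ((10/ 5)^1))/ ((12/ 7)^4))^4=5309788405915415429/ 4679882803280609280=1.13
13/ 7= 1.86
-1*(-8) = 8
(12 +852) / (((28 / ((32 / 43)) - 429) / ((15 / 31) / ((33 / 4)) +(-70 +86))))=-37850112 / 1067671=-35.45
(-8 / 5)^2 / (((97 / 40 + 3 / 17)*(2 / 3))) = 13056 / 8845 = 1.48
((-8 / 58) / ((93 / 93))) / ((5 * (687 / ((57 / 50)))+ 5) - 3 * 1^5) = -19 / 415338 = -0.00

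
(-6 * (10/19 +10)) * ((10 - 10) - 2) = 2400/19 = 126.32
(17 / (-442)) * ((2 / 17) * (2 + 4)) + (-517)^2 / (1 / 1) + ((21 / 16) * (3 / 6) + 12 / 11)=20793079691 / 77792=267290.72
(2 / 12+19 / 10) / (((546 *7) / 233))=7223 / 57330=0.13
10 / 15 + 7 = 7.67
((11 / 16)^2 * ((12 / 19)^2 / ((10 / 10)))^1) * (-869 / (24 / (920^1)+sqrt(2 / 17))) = 5550289965 / 151891472-12515359725 * sqrt(34) / 151891472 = -443.91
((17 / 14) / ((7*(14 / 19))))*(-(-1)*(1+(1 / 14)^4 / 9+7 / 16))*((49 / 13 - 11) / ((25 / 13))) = -471567403 / 370594350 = -1.27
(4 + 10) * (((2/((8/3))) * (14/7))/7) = 3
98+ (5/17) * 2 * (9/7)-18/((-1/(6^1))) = 24604/119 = 206.76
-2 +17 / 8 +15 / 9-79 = -1853 / 24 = -77.21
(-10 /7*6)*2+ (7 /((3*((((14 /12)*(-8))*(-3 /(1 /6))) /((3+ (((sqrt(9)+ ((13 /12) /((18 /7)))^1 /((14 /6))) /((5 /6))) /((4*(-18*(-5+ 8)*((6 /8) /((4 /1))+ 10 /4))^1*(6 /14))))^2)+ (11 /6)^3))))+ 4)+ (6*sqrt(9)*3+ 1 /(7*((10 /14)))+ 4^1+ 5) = 552304647257261 /11005505380800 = 50.18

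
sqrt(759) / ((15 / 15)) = sqrt(759) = 27.55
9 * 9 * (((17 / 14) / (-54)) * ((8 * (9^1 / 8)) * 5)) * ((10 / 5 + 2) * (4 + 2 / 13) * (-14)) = 19066.15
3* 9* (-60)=-1620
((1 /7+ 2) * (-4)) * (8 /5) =-96 /7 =-13.71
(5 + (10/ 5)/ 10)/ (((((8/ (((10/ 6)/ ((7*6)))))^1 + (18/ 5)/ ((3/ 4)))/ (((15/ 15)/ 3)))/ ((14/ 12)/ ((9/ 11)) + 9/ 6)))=1027/ 41796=0.02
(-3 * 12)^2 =1296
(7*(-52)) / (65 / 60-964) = 4368 / 11555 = 0.38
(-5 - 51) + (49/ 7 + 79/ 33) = -1538/ 33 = -46.61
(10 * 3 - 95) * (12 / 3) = -260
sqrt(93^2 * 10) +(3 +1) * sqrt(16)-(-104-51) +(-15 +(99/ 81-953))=-7162/ 9 +93 * sqrt(10)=-501.69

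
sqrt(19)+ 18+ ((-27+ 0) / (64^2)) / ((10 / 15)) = sqrt(19)+ 147375 / 8192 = 22.35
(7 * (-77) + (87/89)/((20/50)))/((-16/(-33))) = -3151731/2848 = -1106.65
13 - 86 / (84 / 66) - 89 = -1005 / 7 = -143.57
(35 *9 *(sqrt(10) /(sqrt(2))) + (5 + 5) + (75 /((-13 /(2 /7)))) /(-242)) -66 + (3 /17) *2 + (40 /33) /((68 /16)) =-31085233 /561561 + 315 *sqrt(5) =649.01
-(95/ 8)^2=-9025/ 64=-141.02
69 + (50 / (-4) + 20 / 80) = 227 / 4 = 56.75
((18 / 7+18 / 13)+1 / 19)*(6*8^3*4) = 85168128 / 1729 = 49258.60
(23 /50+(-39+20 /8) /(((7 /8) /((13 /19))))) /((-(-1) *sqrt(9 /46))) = -62247 *sqrt(46) /6650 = -63.49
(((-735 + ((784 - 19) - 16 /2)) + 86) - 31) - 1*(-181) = 258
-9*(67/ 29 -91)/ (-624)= -1.28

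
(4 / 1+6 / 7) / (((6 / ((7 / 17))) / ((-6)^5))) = -2592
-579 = -579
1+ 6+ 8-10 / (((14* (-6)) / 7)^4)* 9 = 17275 / 1152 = 15.00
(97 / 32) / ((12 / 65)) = 6305 / 384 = 16.42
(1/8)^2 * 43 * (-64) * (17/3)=-731/3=-243.67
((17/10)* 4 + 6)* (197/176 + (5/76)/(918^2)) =3154316152/220161645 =14.33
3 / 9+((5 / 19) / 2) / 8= 0.35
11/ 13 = 0.85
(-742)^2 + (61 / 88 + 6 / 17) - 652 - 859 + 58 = 821471621 / 1496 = 549112.05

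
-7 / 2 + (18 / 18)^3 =-5 / 2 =-2.50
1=1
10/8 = 5/4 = 1.25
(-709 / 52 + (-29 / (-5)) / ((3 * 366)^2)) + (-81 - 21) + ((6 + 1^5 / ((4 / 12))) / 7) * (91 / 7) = -13565681599 / 137137455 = -98.92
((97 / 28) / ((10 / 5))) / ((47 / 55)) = 5335 / 2632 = 2.03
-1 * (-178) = 178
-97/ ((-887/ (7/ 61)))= 0.01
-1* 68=-68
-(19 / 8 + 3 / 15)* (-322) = 16583 / 20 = 829.15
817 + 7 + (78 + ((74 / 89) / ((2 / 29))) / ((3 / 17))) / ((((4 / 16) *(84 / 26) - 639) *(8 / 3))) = 4866949121 / 5907108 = 823.91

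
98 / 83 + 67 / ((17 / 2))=12788 / 1411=9.06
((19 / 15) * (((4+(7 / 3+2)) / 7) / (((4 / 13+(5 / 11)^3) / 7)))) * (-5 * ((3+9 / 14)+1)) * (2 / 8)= -534230125 / 3502296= -152.54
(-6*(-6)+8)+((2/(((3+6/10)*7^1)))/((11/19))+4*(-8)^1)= 8411/693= 12.14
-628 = -628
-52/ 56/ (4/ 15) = -195/ 56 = -3.48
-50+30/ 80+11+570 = 4251/ 8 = 531.38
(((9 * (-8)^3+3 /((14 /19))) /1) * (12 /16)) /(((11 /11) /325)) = -62843625 /56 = -1122207.59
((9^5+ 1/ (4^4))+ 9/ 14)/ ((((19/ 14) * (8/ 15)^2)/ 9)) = 214279358175/ 155648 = 1376692.01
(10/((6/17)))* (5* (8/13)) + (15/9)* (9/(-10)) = 6683/78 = 85.68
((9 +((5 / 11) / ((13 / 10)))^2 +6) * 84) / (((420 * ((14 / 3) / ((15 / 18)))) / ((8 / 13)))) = 618470 / 1860859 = 0.33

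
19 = 19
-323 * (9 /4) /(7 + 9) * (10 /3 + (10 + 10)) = -33915 /32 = -1059.84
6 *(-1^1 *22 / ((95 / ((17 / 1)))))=-2244 / 95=-23.62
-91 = -91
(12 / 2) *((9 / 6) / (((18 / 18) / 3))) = 27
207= 207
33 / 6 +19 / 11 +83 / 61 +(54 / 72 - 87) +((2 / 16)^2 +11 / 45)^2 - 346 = -2357532790729 / 5565542400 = -423.59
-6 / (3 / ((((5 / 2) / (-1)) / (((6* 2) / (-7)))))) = -35 / 12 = -2.92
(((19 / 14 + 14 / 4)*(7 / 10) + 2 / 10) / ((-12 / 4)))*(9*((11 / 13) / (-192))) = 99 / 2080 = 0.05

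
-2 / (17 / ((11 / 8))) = -11 / 68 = -0.16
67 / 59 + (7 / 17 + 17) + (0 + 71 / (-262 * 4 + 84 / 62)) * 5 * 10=246606394 / 16271669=15.16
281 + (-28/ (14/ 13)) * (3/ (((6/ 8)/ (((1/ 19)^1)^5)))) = 695783715/ 2476099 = 281.00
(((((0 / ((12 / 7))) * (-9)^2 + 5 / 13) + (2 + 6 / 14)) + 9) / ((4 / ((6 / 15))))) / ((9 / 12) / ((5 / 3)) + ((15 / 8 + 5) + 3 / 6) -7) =4300 / 3003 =1.43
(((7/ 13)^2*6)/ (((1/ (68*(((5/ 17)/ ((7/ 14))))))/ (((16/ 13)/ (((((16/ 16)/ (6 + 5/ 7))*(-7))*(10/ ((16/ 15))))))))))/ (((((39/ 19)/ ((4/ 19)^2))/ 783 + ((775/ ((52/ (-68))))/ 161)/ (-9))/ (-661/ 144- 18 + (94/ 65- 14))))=147836017473536/ 364162142175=405.96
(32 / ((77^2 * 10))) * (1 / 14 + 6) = 136 / 41503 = 0.00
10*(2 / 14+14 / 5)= 206 / 7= 29.43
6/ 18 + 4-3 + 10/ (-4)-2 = -3.17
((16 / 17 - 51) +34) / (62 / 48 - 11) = 6552 / 3961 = 1.65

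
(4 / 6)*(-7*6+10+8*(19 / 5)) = -16 / 15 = -1.07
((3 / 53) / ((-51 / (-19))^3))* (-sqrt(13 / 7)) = -6859* sqrt(91) / 16404507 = -0.00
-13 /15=-0.87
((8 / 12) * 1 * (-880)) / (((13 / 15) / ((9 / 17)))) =-79200 / 221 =-358.37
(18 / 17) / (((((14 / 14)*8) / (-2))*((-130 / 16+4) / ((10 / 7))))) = 0.09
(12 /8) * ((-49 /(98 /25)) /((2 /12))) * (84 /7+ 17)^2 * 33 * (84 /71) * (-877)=230007150450 /71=3239537330.28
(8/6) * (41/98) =0.56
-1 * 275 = -275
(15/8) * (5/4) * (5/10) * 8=75/8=9.38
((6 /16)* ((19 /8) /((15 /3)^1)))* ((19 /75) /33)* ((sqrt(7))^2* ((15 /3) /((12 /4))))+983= 155709727 /158400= 983.02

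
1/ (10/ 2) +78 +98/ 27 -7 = 10102/ 135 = 74.83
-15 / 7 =-2.14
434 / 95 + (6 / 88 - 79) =-310839 / 4180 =-74.36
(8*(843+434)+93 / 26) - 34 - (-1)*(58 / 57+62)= 10248.59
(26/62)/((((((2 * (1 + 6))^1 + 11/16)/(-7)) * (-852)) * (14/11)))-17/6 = -8792423/3103410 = -2.83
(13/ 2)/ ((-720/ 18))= -13/ 80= -0.16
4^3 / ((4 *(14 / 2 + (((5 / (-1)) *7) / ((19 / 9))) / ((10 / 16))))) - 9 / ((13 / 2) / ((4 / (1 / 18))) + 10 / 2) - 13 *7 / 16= -36005181 / 4351088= -8.27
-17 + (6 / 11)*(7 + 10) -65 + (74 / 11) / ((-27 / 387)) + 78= -91.15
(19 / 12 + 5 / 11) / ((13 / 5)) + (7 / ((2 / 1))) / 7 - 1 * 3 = -1.72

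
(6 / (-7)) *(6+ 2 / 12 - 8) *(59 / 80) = 649 / 560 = 1.16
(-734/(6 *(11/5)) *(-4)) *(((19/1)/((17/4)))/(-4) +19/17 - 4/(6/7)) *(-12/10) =1245.58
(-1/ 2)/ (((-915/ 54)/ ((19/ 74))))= 171/ 22570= 0.01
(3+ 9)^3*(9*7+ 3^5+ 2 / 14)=529014.86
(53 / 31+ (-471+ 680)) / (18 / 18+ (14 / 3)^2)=58788 / 6355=9.25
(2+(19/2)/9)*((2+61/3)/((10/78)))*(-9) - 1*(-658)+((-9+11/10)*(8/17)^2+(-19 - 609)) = -13762901/2890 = -4762.25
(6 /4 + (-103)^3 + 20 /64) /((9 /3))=-17483603 /48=-364241.73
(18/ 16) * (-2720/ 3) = -1020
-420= -420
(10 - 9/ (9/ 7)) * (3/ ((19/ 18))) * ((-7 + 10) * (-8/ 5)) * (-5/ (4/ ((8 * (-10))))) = -77760/ 19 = -4092.63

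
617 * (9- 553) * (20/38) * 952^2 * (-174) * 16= 8468903639777280/19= 445731770514593.68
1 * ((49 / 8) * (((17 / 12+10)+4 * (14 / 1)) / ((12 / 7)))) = 277487 / 1152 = 240.87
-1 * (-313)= 313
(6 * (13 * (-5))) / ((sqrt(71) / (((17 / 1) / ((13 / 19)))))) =-9690 * sqrt(71) / 71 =-1149.99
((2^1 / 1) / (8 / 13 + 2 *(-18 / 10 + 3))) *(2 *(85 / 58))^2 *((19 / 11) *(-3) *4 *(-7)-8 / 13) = 823.23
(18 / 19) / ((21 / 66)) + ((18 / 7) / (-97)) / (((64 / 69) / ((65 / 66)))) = 3826629 / 1297472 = 2.95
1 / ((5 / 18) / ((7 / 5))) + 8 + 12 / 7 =14.75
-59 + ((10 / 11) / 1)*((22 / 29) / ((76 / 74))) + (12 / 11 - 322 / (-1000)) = -172482679 / 3030500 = -56.92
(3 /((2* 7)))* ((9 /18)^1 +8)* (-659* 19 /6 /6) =-212857 /336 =-633.50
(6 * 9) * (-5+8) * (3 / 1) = 486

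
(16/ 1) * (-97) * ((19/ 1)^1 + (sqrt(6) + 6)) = -38800 - 1552 * sqrt(6) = -42601.61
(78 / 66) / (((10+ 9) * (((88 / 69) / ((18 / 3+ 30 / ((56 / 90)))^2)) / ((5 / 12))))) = 7117695 / 119168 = 59.73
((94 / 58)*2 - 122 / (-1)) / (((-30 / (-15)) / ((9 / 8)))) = 2043 / 29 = 70.45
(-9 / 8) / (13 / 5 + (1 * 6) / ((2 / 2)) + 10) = -0.06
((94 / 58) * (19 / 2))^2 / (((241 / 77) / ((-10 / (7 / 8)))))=-175438780 / 202681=-865.59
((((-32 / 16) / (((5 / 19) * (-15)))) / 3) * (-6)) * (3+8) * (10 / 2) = -55.73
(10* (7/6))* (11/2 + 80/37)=6615/74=89.39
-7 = -7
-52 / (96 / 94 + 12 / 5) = -3055 / 201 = -15.20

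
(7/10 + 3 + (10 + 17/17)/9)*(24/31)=1772/465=3.81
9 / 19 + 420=7989 / 19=420.47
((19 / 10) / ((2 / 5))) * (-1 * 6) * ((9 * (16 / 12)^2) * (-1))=456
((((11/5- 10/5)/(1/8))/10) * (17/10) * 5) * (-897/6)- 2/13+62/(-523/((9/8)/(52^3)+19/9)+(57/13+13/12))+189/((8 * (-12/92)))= -808250621644015479/2100144530502200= -384.85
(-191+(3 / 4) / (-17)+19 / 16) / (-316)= 51641 / 85952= 0.60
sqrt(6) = 2.45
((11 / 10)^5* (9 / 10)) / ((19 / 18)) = 13045131 / 9500000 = 1.37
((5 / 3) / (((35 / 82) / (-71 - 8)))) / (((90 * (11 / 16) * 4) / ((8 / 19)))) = -0.52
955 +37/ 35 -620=11762/ 35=336.06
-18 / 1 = -18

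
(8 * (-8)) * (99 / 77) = -576 / 7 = -82.29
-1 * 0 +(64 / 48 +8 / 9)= 20 / 9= 2.22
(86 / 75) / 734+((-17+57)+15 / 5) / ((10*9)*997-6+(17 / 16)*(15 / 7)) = 62742461 / 30734240675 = 0.00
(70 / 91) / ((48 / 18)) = 15 / 52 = 0.29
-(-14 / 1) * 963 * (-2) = -26964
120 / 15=8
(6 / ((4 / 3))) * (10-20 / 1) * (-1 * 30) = 1350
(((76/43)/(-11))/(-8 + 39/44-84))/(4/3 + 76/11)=0.00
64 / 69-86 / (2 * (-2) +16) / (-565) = 73309 / 77970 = 0.94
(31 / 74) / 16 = 31 / 1184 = 0.03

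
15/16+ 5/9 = 215/144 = 1.49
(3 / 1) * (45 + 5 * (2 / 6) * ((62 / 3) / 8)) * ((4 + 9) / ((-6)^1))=-23075 / 72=-320.49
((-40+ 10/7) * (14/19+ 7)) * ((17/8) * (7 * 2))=-337365/38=-8878.03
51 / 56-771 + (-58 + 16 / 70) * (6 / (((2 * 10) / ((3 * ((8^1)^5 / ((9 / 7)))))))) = -1325908.01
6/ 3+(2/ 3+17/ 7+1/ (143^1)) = 15322/ 3003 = 5.10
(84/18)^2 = 196/9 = 21.78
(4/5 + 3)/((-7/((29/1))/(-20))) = 2204/7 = 314.86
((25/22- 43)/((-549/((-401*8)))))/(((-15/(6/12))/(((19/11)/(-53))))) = -4678066/17603685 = -0.27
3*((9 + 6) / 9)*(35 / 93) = 175 / 93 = 1.88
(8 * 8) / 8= 8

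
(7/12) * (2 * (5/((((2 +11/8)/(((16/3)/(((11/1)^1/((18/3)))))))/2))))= 8960/891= 10.06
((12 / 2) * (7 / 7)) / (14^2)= 3 / 98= 0.03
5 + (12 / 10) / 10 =128 / 25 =5.12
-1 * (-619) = 619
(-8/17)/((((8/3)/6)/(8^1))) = -144/17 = -8.47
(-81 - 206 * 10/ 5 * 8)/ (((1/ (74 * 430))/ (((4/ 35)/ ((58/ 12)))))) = -515789472/ 203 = -2540834.84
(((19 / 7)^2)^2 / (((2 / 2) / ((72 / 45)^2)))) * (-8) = -66724352 / 60025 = -1111.61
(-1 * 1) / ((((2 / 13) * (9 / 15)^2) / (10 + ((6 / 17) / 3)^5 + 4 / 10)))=-266618170 / 1419857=-187.78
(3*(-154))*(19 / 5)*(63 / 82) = -276507 / 205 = -1348.81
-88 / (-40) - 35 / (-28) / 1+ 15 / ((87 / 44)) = 6401 / 580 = 11.04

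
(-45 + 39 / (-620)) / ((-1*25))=1.80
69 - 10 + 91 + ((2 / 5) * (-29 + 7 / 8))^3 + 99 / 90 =-407273 / 320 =-1272.73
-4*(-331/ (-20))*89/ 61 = -29459/ 305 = -96.59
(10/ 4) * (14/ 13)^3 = 6860/ 2197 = 3.12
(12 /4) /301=3 /301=0.01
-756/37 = -20.43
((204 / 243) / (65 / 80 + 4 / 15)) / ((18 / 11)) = 29920 / 62937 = 0.48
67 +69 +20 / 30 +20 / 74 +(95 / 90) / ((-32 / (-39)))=327313 / 2368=138.22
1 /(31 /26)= 26 /31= 0.84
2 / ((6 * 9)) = 1 / 27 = 0.04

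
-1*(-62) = 62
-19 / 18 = -1.06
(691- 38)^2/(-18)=-426409/18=-23689.39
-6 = -6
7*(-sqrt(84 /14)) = -7*sqrt(6) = -17.15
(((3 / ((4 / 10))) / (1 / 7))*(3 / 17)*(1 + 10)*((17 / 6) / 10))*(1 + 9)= 1155 / 4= 288.75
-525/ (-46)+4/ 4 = 571/ 46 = 12.41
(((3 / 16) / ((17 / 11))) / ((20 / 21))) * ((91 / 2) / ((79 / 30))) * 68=189189 / 1264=149.67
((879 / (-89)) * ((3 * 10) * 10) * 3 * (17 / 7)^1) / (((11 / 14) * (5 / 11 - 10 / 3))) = 16138440 / 1691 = 9543.73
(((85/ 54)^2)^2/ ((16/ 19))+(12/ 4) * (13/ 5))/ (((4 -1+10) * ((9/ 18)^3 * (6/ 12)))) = 10264966319/ 552698640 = 18.57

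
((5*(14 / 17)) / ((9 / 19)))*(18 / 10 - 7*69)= -213332 / 51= -4182.98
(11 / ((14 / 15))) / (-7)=-165 / 98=-1.68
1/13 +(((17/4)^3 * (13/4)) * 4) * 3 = 2490955/832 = 2993.94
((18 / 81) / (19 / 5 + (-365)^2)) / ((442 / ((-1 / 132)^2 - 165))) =-14374795 / 23086110288384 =-0.00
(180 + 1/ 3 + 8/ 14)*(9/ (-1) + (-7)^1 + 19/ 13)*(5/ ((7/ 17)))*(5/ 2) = -14531175/ 182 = -79841.62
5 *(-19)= -95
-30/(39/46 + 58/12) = -1035/196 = -5.28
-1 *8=-8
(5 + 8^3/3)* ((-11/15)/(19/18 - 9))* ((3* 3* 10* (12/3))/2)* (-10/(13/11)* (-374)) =1561016160/169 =9236782.01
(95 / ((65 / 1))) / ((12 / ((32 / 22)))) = 76 / 429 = 0.18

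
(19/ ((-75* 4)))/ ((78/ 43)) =-0.03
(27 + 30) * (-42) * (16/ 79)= -38304/ 79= -484.86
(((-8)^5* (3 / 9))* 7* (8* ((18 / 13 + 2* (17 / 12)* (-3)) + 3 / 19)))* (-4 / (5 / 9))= -37841534976 / 1235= -30640919.01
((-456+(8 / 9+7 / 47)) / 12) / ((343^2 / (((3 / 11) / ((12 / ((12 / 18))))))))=-192449 / 39414297384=-0.00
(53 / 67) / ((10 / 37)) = 1961 / 670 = 2.93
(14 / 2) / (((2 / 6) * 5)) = 21 / 5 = 4.20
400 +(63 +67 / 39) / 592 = 2309431 / 5772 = 400.11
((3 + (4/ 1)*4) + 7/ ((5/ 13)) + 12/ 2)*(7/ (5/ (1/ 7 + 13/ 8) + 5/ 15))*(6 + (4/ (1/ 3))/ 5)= 6286896/ 7825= 803.44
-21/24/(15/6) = -7/20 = -0.35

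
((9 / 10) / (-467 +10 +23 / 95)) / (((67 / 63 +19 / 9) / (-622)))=1116801 / 2892800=0.39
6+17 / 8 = 8.12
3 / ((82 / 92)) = 138 / 41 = 3.37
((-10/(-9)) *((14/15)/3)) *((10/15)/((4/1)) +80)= 6734/243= 27.71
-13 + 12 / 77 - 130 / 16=-12917 / 616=-20.97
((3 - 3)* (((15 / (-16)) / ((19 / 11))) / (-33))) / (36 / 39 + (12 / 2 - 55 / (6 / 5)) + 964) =0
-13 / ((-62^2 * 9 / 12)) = 13 / 2883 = 0.00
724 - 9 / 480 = 115837 / 160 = 723.98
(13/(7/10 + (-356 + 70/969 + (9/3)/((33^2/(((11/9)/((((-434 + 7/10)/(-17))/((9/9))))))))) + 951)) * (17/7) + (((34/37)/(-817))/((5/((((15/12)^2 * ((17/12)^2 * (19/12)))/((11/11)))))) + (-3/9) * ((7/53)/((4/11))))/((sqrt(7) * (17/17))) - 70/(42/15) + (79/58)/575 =-2060160599485874881/82589313886966850 - 142430009 * sqrt(7)/8159768064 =-24.99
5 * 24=120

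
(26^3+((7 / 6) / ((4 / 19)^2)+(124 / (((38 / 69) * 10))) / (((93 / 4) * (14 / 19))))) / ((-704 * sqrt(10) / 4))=-5377111 * sqrt(10) / 537600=-31.63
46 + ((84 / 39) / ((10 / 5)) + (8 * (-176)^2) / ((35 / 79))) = 254520236 / 455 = 559385.13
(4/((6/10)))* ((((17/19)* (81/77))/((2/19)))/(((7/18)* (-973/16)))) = -1321920/524447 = -2.52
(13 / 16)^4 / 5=28561 / 327680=0.09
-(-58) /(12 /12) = 58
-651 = -651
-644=-644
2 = 2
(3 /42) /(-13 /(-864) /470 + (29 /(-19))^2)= 73297440 /2390625811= 0.03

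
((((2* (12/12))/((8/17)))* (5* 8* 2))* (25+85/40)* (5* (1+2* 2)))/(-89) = -461125/178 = -2590.59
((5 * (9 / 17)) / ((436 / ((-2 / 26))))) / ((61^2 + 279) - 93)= -45 / 376462892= -0.00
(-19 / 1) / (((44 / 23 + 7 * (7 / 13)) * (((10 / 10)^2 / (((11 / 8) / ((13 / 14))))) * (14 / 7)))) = -33649 / 13592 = -2.48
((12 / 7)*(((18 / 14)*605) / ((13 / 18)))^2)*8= 922172169600 / 57967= 15908571.59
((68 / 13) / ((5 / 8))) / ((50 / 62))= 16864 / 1625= 10.38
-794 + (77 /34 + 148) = -643.74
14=14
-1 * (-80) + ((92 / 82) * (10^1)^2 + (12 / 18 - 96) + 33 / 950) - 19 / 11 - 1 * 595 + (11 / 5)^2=-636236357 / 1285350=-494.99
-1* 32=-32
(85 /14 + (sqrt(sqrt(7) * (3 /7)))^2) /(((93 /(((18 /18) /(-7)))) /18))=-255 /1519-18 * sqrt(7) /1519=-0.20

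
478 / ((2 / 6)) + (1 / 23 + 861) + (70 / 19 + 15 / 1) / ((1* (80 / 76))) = 212777 / 92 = 2312.79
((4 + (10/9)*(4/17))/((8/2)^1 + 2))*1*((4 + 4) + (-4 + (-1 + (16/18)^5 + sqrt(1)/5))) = 361411424/135517455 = 2.67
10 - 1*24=-14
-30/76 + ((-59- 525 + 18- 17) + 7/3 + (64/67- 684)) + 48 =-9288619/7638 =-1216.11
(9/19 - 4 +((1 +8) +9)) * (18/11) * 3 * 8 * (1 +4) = 54000/19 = 2842.11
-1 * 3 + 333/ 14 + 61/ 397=116381/ 5558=20.94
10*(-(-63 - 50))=1130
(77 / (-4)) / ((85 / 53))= -4081 / 340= -12.00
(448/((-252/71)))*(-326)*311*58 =742235640.89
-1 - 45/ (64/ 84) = -60.06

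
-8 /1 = -8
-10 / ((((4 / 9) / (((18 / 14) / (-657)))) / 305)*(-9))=-1.49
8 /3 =2.67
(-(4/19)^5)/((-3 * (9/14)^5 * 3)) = 0.00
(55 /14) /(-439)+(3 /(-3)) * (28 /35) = -24859 /30730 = -0.81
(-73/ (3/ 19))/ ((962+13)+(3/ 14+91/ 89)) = -1728202/ 3649173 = -0.47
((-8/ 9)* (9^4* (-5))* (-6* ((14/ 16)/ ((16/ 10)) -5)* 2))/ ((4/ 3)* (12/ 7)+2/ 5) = 109076625/ 188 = 580194.81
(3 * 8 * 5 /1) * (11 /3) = 440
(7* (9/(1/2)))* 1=126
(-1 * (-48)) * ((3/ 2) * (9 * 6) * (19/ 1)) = 73872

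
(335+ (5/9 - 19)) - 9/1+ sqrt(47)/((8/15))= 15 * sqrt(47)/8+ 2768/9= 320.41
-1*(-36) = 36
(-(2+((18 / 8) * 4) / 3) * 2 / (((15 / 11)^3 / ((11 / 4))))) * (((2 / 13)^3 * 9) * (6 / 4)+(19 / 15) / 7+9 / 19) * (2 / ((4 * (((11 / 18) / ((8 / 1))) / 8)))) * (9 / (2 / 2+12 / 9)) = -394155993792 / 255675875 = -1541.62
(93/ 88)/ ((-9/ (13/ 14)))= -403/ 3696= -0.11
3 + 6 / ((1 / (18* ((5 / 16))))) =36.75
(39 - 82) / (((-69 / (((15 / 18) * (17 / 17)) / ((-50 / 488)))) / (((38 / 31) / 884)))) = -49837 / 7090785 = -0.01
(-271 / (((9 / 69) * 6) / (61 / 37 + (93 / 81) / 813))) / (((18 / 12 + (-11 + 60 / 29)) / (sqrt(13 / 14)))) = 446942693 * sqrt(182) / 81377541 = 74.09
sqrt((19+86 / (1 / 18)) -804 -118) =sqrt(645) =25.40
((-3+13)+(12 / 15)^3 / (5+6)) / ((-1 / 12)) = -165768 / 1375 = -120.56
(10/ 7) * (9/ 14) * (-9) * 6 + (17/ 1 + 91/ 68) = -104137/ 3332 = -31.25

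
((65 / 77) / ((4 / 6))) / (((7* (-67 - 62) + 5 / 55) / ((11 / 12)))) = -55 / 42784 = -0.00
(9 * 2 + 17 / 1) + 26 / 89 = 3141 / 89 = 35.29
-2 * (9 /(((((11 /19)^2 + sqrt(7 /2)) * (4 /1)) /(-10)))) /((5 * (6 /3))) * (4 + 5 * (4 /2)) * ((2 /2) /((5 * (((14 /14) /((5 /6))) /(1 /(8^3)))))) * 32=-917301 /14127440 + 2736741 * sqrt(14) /28254880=0.30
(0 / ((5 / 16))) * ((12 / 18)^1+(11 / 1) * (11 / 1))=0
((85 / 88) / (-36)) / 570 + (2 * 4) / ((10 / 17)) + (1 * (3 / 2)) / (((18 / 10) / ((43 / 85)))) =430431547 / 30697920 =14.02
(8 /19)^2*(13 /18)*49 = 20384 /3249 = 6.27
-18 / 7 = -2.57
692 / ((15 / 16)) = 11072 / 15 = 738.13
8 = 8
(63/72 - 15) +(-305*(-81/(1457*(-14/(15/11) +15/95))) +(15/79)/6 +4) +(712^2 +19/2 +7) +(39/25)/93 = 33622031458348137/66322348600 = 506948.75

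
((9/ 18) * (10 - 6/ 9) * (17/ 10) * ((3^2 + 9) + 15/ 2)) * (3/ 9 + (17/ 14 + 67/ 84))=56933/ 120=474.44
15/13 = 1.15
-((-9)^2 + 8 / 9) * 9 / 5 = -737 / 5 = -147.40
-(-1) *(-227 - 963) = -1190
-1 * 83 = -83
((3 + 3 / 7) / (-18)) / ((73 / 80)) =-320 / 1533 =-0.21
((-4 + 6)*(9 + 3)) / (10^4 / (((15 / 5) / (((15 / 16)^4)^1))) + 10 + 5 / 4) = 32768 / 3530985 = 0.01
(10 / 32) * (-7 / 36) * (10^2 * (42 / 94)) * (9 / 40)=-3675 / 6016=-0.61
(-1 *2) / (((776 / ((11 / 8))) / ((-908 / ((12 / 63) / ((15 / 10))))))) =157311 / 6208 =25.34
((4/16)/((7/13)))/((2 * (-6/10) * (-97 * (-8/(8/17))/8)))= -65/34629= -0.00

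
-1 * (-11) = 11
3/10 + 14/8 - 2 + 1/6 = 13/60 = 0.22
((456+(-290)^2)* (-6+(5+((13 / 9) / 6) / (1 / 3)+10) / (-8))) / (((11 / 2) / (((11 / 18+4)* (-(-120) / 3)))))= -20124539390 / 891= -22586463.96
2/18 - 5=-44/9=-4.89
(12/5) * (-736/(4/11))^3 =-19899527577.60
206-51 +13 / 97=15048 / 97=155.13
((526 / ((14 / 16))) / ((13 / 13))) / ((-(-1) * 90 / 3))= 2104 / 105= 20.04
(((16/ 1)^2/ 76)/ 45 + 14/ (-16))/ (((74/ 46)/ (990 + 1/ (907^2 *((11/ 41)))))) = -1127705607660229/ 2290156098120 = -492.41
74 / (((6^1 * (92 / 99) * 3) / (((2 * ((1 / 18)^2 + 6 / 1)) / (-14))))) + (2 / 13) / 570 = -977574973 / 257690160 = -3.79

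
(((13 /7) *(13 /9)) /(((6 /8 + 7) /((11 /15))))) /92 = 1859 /673785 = 0.00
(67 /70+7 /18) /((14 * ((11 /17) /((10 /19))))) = 7208 /92169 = 0.08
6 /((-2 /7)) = -21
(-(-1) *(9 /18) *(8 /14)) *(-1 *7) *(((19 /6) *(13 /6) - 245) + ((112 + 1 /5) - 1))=22849 /90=253.88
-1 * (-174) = 174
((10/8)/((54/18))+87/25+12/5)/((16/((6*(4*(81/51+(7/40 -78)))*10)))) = -7200.56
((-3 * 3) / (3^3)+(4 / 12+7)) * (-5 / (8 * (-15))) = 7 / 24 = 0.29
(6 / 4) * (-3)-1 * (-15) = 21 / 2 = 10.50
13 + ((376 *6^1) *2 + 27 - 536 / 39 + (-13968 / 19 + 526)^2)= 679808476 / 14079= 48285.28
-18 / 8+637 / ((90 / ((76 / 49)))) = 1571 / 180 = 8.73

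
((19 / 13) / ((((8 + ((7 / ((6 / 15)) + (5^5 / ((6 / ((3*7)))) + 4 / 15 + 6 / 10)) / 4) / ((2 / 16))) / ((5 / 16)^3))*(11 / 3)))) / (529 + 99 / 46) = 2458125 / 2352714939441152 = 0.00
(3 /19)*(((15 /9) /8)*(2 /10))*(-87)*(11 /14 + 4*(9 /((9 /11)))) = -2871 /112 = -25.63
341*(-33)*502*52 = -293748312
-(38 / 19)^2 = -4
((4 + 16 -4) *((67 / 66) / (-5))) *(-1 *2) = 1072 / 165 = 6.50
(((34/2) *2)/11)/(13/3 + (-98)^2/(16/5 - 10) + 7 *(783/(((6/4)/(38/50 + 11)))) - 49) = 21675/291117068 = 0.00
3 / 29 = 0.10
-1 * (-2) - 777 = -775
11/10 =1.10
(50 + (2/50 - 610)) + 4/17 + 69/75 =-237492/425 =-558.80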